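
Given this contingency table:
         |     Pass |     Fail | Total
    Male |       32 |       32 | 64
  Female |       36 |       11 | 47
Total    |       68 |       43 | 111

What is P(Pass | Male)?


P(Pass | Male) = 32/(32+32) = 32/64 = 1/2

P(Pass|Male) = 1/2 ≈ 50.00%


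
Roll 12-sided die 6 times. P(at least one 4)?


P(no 4)^6 = (11/12)^6 = 1771561/2985984
P(≥1) = 1 - 1771561/2985984 = 1214423/2985984

P = 1214423/2985984 ≈ 40.67%


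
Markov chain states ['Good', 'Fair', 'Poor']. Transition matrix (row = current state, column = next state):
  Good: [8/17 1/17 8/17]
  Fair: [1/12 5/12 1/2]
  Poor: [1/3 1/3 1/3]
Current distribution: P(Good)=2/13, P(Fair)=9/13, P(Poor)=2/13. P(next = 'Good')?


P(next=Good) = Σᵢ P(now=i)×P(i→Good)
= 2/13×8/17 + 9/13×1/12 + 2/13×1/3
= 16/221 + 3/52 + 2/39 = 37/204

P = 37/204 ≈ 0.1814


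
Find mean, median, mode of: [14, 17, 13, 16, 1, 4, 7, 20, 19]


Sorted: [1, 4, 7, 13, 14, 16, 17, 19, 20]
Mean = 111/9 = 37/3
Median = 14
Freq: {14: 1, 17: 1, 13: 1, 16: 1, 1: 1, 4: 1, 7: 1, 20: 1, 19: 1}
Mode: No mode

Mean=37/3, Median=14, Mode=No mode


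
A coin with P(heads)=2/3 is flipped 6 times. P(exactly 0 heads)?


Binomial: P(X=0) = C(6,0)×p^0×(1-p)^6
= 1 × 1 × 1/729 = 1/729

P(X=0) = 1/729 ≈ 0.14%


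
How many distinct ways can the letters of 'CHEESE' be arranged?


Letters: 6, freq: {'C': 1, 'H': 1, 'E': 3, 'S': 1}
6!/(1!×1!×3!×1!) = 720/6 = 120

120


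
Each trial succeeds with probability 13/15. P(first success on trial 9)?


Geometric: P(X=9) = (1-p)^(k-1)×p = (2/15)^8×13/15 = 3328/38443359375

P(X=9) = 3328/38443359375 ≈ 0.00%


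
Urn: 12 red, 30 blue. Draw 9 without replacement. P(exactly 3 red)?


Hypergeometric: C(12,3)×C(30,6)/C(42,9)
= 220×593775/445891810 = 143550/489991

P(X=3) = 143550/489991 ≈ 29.30%


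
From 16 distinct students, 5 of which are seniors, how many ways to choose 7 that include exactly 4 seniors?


Choose 4 of the 5 seniors and 3 of the other 11 students:
C(5,4)×C(11,3) = 5×165 = 825

825


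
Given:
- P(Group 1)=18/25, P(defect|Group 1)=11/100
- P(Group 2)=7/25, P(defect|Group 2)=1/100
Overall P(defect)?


P(B) = Σ P(B|Aᵢ)×P(Aᵢ)
  11/100×18/25 = 99/1250
  1/100×7/25 = 7/2500
Sum = 41/500

P(defect) = 41/500 ≈ 8.20%


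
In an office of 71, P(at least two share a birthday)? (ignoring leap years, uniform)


P(all different) = Π(365-i)/365 for i=0..70
= 0.000679
P(match) = 1 - 0.000679 = 0.999321

P ≈ 0.9993 ≈ 99.93%


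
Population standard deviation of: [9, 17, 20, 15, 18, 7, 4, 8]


Mean = 98/8 = 49/4
  (9-49/4)²=169/16
  (17-49/4)²=361/16
  (20-49/4)²=961/16
  (15-49/4)²=121/16
  (18-49/4)²=529/16
  (7-49/4)²=441/16
  (4-49/4)²=1089/16
  (8-49/4)²=289/16
Σ(x-μ)² = 495/2
σ² = (495/2)/8 = 495/16

σ = √(495/16) ≈ 5.5621


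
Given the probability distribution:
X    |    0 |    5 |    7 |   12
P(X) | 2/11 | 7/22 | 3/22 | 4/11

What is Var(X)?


E[X] = 76/11
E[X²] = 67
Var(X) = E[X²] - (E[X])² = 67 - 5776/121 = 2331/121

Var(X) = 2331/121 ≈ 19.2645


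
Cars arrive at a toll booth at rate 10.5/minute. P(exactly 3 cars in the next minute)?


Poisson(λ=10.5): P(X=3) = e^(-λ)×λ^k/k!
= e^(-10.5) × 10.5^3 / 3!
≈ 2.753644935e-05 × 1157.625 / 6 ≈ 0.005313

P(X=3) ≈ 0.005313 ≈ 0.53%


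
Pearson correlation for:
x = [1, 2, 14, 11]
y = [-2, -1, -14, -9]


n=4, Σx=28, Σy=-26, Σxy=-299, Σx²=322, Σy²=282
r = (4×(-299) - 28×(-26))/√((4×322 - 28²)(4×282 - (-26)²))
= -468/√(504×452) = -468/√227808 ≈ -468/477.2924 ≈ -0.9805

r ≈ -0.9805


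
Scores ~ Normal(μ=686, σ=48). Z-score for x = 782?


z = (x - μ)/σ = (782 - 686)/48 = 2.0

z = 2.0


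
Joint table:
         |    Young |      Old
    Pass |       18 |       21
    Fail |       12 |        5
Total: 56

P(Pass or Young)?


P(Pass∨Young) = P(Pass) + P(Young) - P(Pass∧Young)
= (39 + 30 - 18)/56 = 51/56

P = 51/56 ≈ 91.07%


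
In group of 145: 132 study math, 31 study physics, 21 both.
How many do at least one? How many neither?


|A∪B| = 132+31-21 = 142
Neither = 145-142 = 3

At least one: 142; Neither: 3


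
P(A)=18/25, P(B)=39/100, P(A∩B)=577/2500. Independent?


P(A)×P(B) = 351/1250
P(A∩B) = 577/2500
Not equal → NOT independent

No, not independent


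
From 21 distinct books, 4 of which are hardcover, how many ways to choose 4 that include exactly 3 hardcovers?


Choose 3 of the 4 hardcovers and 1 of the other 17 books:
C(4,3)×C(17,1) = 4×17 = 68

68


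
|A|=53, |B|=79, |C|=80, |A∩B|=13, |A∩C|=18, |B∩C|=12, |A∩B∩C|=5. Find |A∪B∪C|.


|A∪B∪C| = 53+79+80-13-18-12+5 = 174

|A∪B∪C| = 174


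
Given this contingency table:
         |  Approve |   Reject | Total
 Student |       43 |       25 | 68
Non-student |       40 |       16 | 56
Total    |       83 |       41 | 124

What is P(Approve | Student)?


P(Approve | Student) = 43/(43+25) = 43/68

P(Approve|Student) = 43/68 ≈ 63.24%


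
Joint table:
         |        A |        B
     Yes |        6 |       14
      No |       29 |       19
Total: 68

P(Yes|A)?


P(Yes|A) = 6/(6+29) = 6/35

P = 6/35 ≈ 17.14%


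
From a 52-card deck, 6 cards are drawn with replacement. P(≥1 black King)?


P(not a black King) = 50/52 = 25/26
P(none in 6 draws) = (25/26)^6 = 244140625/308915776
P(≥1 black King) = 1 - 244140625/308915776 = 64775151/308915776

P = 64775151/308915776 ≈ 20.97%


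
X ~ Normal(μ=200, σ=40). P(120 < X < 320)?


z₁=(120-200)/40=-2.0, z₂=(320-200)/40=3.0
P = Φ(3.0) - Φ(-2.0) = 0.998650 - 0.022750 = 0.975900 ≈ 0.9759

P(120 < X < 320) ≈ 0.9759


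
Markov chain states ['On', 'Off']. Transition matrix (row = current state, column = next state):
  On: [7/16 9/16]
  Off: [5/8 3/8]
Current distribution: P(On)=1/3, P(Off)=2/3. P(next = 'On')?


P(next=On) = Σᵢ P(now=i)×P(i→On)
= 1/3×7/16 + 2/3×5/8
= 7/48 + 5/12 = 9/16

P = 9/16 ≈ 0.5625


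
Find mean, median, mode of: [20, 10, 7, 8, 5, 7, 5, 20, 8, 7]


Sorted: [5, 5, 7, 7, 7, 8, 8, 10, 20, 20]
Mean = 97/10
Median = 15/2
Freq: {20: 2, 10: 1, 7: 3, 8: 2, 5: 2}
Mode: [7]

Mean=97/10, Median=15/2, Mode=7


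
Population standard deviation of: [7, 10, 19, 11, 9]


Mean = 56/5
  (7-56/5)²=441/25
  (10-56/5)²=36/25
  (19-56/5)²=1521/25
  (11-56/5)²=1/25
  (9-56/5)²=121/25
Σ(x-μ)² = 424/5
σ² = (424/5)/5 = 424/25

σ = √(424/25) ≈ 4.1183


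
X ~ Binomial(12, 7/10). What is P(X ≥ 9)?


P(X ≥ 9) = Σ P(X=i) for i=9..12
P(X=9) = 11985021279/50000000000
P(X=10) = 83895148953/500000000000
P(X=11) = 17795940687/250000000000
P(X=12) = 13841287201/1000000000000
Sum = 98503154687/200000000000

P(X ≥ 9) = 98503154687/200000000000 ≈ 49.25%


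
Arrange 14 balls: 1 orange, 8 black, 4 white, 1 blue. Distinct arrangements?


14!/(1!×8!×4!×1!) = 90090

90090


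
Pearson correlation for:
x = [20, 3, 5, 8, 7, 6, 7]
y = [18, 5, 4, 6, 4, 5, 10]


n=7, Σx=56, Σy=52, Σxy=571, Σx²=632, Σy²=542
r = (7×571 - 56×52)/√((7×632 - 56²)(7×542 - 52²))
= 1085/√(1288×1090) = 1085/√1403920 ≈ 1085/1184.8713 ≈ 0.9157

r ≈ 0.9157


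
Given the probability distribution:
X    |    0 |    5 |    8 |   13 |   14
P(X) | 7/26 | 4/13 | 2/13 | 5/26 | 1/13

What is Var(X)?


E[X] = 165/26
E[X²] = 1693/26
Var(X) = E[X²] - (E[X])² = 1693/26 - 27225/676 = 16793/676

Var(X) = 16793/676 ≈ 24.8417


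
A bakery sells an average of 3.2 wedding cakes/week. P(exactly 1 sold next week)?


Poisson(λ=3.2): P(X=1) = e^(-λ)×λ^k/k!
= e^(-3.2) × 3.2^1 / 1!
≈ 0.04076220398 × 3.2 / 1 ≈ 0.130439

P(X=1) ≈ 0.130439 ≈ 13.04%


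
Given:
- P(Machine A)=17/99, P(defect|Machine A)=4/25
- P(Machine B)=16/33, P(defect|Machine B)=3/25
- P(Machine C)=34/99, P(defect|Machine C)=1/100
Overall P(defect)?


P(B) = Σ P(B|Aᵢ)×P(Aᵢ)
  4/25×17/99 = 68/2475
  3/25×16/33 = 16/275
  1/100×34/99 = 17/4950
Sum = 49/550

P(defect) = 49/550 ≈ 8.91%


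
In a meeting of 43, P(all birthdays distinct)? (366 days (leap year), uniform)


P(all different) = Π(366-i)/366 for i=0..42
= (366/366)×(365/366)×...×(324/366)
= 0.076637

P ≈ 0.0766 ≈ 7.66%


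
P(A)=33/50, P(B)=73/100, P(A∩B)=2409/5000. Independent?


P(A)×P(B) = 2409/5000
P(A∩B) = 2409/5000
Equal ✓ → Independent

Yes, independent


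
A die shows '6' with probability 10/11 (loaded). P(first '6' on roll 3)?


Geometric: P(X=3) = (1-p)^(k-1)×p = (1/11)^2×10/11 = 10/1331

P(X=3) = 10/1331 ≈ 0.75%


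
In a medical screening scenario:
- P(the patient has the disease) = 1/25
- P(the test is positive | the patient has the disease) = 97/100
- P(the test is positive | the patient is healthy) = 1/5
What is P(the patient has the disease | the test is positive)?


Using Bayes' theorem:
P(A|B) = P(B|A)·P(A) / P(B)

P(the test is positive) = 97/100 × 1/25 + 1/5 × 24/25
= 97/2500 + 24/125 = 577/2500

P(the patient has the disease|the test is positive) = (97/2500) / (577/2500) = 97/577

P(the patient has the disease|the test is positive) = 97/577 ≈ 16.81%


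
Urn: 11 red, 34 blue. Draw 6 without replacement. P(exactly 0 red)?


Hypergeometric: C(11,0)×C(34,6)/C(45,6)
= 1×1344904/8145060 = 30566/185115

P(X=0) = 30566/185115 ≈ 16.51%


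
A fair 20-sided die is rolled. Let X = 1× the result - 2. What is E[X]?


E[die] = (1+20)/2 = 21/2
E[X] = 1×21/2 - 2 = 17/2

E[X] = 17/2


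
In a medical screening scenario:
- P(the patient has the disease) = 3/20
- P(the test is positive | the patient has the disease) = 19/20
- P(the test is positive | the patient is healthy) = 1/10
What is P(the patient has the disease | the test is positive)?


Using Bayes' theorem:
P(A|B) = P(B|A)·P(A) / P(B)

P(the test is positive) = 19/20 × 3/20 + 1/10 × 17/20
= 57/400 + 17/200 = 91/400

P(the patient has the disease|the test is positive) = (57/400) / (91/400) = 57/91

P(the patient has the disease|the test is positive) = 57/91 ≈ 62.64%


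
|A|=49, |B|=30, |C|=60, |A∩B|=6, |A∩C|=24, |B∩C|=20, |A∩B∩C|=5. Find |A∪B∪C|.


|A∪B∪C| = 49+30+60-6-24-20+5 = 94

|A∪B∪C| = 94


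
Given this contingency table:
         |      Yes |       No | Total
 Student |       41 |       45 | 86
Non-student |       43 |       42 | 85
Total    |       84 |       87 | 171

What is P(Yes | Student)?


P(Yes | Student) = 41/(41+45) = 41/86

P(Yes|Student) = 41/86 ≈ 47.67%


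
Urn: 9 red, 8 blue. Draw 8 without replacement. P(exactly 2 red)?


Hypergeometric: C(9,2)×C(8,6)/C(17,8)
= 36×28/24310 = 504/12155

P(X=2) = 504/12155 ≈ 4.15%


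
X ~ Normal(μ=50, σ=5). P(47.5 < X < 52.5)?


z₁=(47.5-50)/5=-0.5, z₂=(52.5-50)/5=0.5
P = Φ(0.5) - Φ(-0.5) = 0.691462 - 0.308538 = 0.382924 ≈ 0.3829

P(47.5 < X < 52.5) ≈ 0.3829


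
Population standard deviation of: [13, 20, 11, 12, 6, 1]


Mean = 63/6 = 21/2
  (13-21/2)²=25/4
  (20-21/2)²=361/4
  (11-21/2)²=1/4
  (12-21/2)²=9/4
  (6-21/2)²=81/4
  (1-21/2)²=361/4
Σ(x-μ)² = 419/2
σ² = (419/2)/6 = 419/12

σ = √(419/12) ≈ 5.9090


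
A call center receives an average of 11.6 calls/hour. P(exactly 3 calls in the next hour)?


Poisson(λ=11.6): P(X=3) = e^(-λ)×λ^k/k!
= e^(-11.6) × 11.6^3 / 3!
≈ 9.166087736e-06 × 1560.896 / 6 ≈ 0.002385

P(X=3) ≈ 0.002385 ≈ 0.24%


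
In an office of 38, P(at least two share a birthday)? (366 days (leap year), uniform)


P(all different) = Π(366-i)/366 for i=0..37
= 0.136703
P(match) = 1 - 0.136703 = 0.863297

P ≈ 0.8633 ≈ 86.33%


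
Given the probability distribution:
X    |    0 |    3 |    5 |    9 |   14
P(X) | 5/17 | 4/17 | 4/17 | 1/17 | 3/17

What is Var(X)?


E[X] = 83/17
E[X²] = 805/17
Var(X) = E[X²] - (E[X])² = 805/17 - 6889/289 = 6796/289

Var(X) = 6796/289 ≈ 23.5156


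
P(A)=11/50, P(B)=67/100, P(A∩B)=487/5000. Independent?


P(A)×P(B) = 737/5000
P(A∩B) = 487/5000
Not equal → NOT independent

No, not independent


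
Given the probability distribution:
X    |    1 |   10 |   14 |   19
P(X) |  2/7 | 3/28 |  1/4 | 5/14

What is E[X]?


E[X] = Σ x·P(X=x)
= (1)×(2/7) + (10)×(3/28) + (14)×(1/4) + (19)×(5/14)
= 163/14

E[X] = 163/14


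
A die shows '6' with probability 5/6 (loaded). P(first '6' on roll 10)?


Geometric: P(X=10) = (1-p)^(k-1)×p = (1/6)^9×5/6 = 5/60466176

P(X=10) = 5/60466176 ≈ 0.00%


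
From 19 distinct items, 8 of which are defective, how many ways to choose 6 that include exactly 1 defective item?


Choose 1 of the 8 defective items and 5 of the other 11 items:
C(8,1)×C(11,5) = 8×462 = 3696

3696


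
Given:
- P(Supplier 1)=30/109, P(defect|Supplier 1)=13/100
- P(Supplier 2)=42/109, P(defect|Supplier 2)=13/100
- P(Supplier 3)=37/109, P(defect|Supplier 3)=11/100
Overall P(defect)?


P(B) = Σ P(B|Aᵢ)×P(Aᵢ)
  13/100×30/109 = 39/1090
  13/100×42/109 = 273/5450
  11/100×37/109 = 407/10900
Sum = 1343/10900

P(defect) = 1343/10900 ≈ 12.32%


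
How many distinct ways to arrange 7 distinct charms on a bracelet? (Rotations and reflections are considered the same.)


Free circular arrangements: rotations and reflections both identified.
(n-1)!/2 = 6!/2 = 720/2 = 360

360


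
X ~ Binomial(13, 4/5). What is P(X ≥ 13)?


P(X ≥ 13) = Σ P(X=i) for i=13..13
P(X=13) = 67108864/1220703125
Sum = 67108864/1220703125

P(X ≥ 13) = 67108864/1220703125 ≈ 5.50%


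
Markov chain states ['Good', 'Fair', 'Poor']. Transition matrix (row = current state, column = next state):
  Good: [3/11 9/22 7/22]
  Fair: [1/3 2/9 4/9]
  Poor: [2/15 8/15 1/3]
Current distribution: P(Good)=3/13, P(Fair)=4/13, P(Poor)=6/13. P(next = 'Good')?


P(next=Good) = Σᵢ P(now=i)×P(i→Good)
= 3/13×3/11 + 4/13×1/3 + 6/13×2/15
= 9/143 + 4/39 + 4/65 = 487/2145

P = 487/2145 ≈ 0.2270


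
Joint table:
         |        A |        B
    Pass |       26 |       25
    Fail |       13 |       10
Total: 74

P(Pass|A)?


P(Pass|A) = 26/(26+13) = 26/39 = 2/3

P = 2/3 ≈ 66.67%


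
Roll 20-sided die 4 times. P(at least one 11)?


P(no 11)^4 = (19/20)^4 = 130321/160000
P(≥1) = 1 - 130321/160000 = 29679/160000

P = 29679/160000 ≈ 18.55%


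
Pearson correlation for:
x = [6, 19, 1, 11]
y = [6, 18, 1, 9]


n=4, Σx=37, Σy=34, Σxy=478, Σx²=519, Σy²=442
r = (4×478 - 37×34)/√((4×519 - 37²)(4×442 - 34²))
= 654/√(707×612) = 654/√432684 ≈ 654/657.7872 ≈ 0.9942

r ≈ 0.9942


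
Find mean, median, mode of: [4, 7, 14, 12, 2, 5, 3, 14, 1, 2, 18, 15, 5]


Sorted: [1, 2, 2, 3, 4, 5, 5, 7, 12, 14, 14, 15, 18]
Mean = 102/13
Median = 5
Freq: {4: 1, 7: 1, 14: 2, 12: 1, 2: 2, 5: 2, 3: 1, 1: 1, 18: 1, 15: 1}
Mode: [2, 5, 14]

Mean=102/13, Median=5, Mode=[2, 5, 14]


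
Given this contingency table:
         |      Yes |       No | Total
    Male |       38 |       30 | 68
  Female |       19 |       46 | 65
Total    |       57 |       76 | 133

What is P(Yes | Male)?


P(Yes | Male) = 38/(38+30) = 38/68 = 19/34

P(Yes|Male) = 19/34 ≈ 55.88%


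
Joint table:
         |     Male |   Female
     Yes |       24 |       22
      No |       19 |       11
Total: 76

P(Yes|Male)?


P(Yes|Male) = 24/(24+19) = 24/43

P = 24/43 ≈ 55.81%


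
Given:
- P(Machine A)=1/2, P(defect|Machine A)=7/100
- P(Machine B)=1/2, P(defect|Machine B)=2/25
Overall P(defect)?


P(B) = Σ P(B|Aᵢ)×P(Aᵢ)
  7/100×1/2 = 7/200
  2/25×1/2 = 1/25
Sum = 3/40

P(defect) = 3/40 ≈ 7.50%


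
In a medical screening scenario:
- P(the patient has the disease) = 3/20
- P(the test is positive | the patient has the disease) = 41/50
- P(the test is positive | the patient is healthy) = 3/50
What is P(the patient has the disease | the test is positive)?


Using Bayes' theorem:
P(A|B) = P(B|A)·P(A) / P(B)

P(the test is positive) = 41/50 × 3/20 + 3/50 × 17/20
= 123/1000 + 51/1000 = 87/500

P(the patient has the disease|the test is positive) = (123/1000) / (87/500) = 41/58

P(the patient has the disease|the test is positive) = 41/58 ≈ 70.69%


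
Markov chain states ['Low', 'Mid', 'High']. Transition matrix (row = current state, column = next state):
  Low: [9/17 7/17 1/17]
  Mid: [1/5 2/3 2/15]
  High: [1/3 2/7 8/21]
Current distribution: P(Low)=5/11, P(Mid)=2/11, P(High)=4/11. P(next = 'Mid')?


P(next=Mid) = Σᵢ P(now=i)×P(i→Mid)
= 5/11×7/17 + 2/11×2/3 + 4/11×2/7
= 35/187 + 4/33 + 8/77 = 1619/3927

P = 1619/3927 ≈ 0.4123


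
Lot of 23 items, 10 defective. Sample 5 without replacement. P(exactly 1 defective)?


Hypergeometric: C(10,1)×C(13,4)/C(23,5)
= 10×715/33649 = 650/3059

P(X=1) = 650/3059 ≈ 21.25%


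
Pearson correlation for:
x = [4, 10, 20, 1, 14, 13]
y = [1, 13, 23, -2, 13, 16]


n=6, Σx=62, Σy=64, Σxy=982, Σx²=882, Σy²=1128
r = (6×982 - 62×64)/√((6×882 - 62²)(6×1128 - 64²))
= 1924/√(1448×2672) = 1924/√3869056 ≈ 1924/1966.9916 ≈ 0.9781

r ≈ 0.9781


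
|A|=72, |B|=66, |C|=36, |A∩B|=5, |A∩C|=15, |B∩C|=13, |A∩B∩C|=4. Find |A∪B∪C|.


|A∪B∪C| = 72+66+36-5-15-13+4 = 145

|A∪B∪C| = 145


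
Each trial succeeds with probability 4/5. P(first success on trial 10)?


Geometric: P(X=10) = (1-p)^(k-1)×p = (1/5)^9×4/5 = 4/9765625

P(X=10) = 4/9765625 ≈ 0.00%


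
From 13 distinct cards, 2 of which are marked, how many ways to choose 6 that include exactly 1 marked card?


Choose 1 of the 2 marked cards and 5 of the other 11 cards:
C(2,1)×C(11,5) = 2×462 = 924

924


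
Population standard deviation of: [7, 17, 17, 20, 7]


Mean = 68/5
  (7-68/5)²=1089/25
  (17-68/5)²=289/25
  (17-68/5)²=289/25
  (20-68/5)²=1024/25
  (7-68/5)²=1089/25
Σ(x-μ)² = 756/5
σ² = (756/5)/5 = 756/25

σ = √(756/25) ≈ 5.4991


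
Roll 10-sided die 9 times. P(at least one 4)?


P(no 4)^9 = (9/10)^9 = 387420489/1000000000
P(≥1) = 1 - 387420489/1000000000 = 612579511/1000000000

P = 612579511/1000000000 ≈ 61.26%


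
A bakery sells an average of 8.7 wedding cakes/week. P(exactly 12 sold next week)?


Poisson(λ=8.7): P(X=12) = e^(-λ)×λ^k/k!
= e^(-8.7) × 8.7^12 / 12!
≈ 0.000166585811 × 188031682201 / 479001600 ≈ 0.065393

P(X=12) ≈ 0.065393 ≈ 6.54%


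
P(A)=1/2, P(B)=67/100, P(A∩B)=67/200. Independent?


P(A)×P(B) = 67/200
P(A∩B) = 67/200
Equal ✓ → Independent

Yes, independent


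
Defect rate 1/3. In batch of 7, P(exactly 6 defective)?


Binomial: P(X=6) = C(7,6)×p^6×(1-p)^1
= 7 × 1/729 × 2/3 = 14/2187

P(X=6) = 14/2187 ≈ 0.64%


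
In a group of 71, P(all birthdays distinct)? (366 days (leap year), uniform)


P(all different) = Π(366-i)/366 for i=0..70
= (366/366)×(365/366)×...×(296/366)
= 0.000694

P ≈ 0.0007 ≈ 0.07%


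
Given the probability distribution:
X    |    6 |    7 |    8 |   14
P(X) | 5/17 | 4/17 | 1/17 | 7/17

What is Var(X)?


E[X] = 164/17
E[X²] = 1812/17
Var(X) = E[X²] - (E[X])² = 1812/17 - 26896/289 = 3908/289

Var(X) = 3908/289 ≈ 13.5225


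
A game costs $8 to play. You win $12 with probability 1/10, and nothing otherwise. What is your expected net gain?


E[gain] = (12-8)×1/10 + (-8)×9/10
= 2/5 - 36/5 = -34/5

Expected net gain = $-34/5 ≈ $-6.80


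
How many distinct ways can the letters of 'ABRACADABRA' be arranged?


Letters: 11, freq: {'A': 5, 'B': 2, 'R': 2, 'C': 1, 'D': 1}
11!/(5!×2!×2!×1!×1!) = 39916800/480 = 83160

83160


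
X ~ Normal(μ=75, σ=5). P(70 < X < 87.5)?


z₁=(70-75)/5=-1.0, z₂=(87.5-75)/5=2.5
P = Φ(2.5) - Φ(-1.0) = 0.993790 - 0.158655 = 0.835135 ≈ 0.8351

P(70 < X < 87.5) ≈ 0.8351


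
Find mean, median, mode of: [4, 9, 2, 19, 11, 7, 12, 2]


Sorted: [2, 2, 4, 7, 9, 11, 12, 19]
Mean = 66/8 = 33/4
Median = 8
Freq: {4: 1, 9: 1, 2: 2, 19: 1, 11: 1, 7: 1, 12: 1}
Mode: [2]

Mean=33/4, Median=8, Mode=2


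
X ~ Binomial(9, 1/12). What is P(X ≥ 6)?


P(X ≥ 6) = Σ P(X=i) for i=6..9
P(X=6) = 9317/429981696
P(X=7) = 121/143327232
P(X=8) = 11/573308928
P(X=9) = 1/5159780352
Sum = 29065/1289945088

P(X ≥ 6) = 29065/1289945088 ≈ 0.00%


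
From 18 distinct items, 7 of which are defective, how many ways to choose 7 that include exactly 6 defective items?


Choose 6 of the 7 defective items and 1 of the other 11 items:
C(7,6)×C(11,1) = 7×11 = 77

77


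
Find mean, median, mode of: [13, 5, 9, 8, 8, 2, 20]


Sorted: [2, 5, 8, 8, 9, 13, 20]
Mean = 65/7
Median = 8
Freq: {13: 1, 5: 1, 9: 1, 8: 2, 2: 1, 20: 1}
Mode: [8]

Mean=65/7, Median=8, Mode=8


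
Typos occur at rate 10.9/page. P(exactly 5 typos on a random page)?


Poisson(λ=10.9): P(X=5) = e^(-λ)×λ^k/k!
= e^(-10.9) × 10.9^5 / 5!
≈ 1.8458234e-05 × 153862.39549 / 120 ≈ 0.023667

P(X=5) ≈ 0.023667 ≈ 2.37%


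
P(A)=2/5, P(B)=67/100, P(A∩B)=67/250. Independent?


P(A)×P(B) = 67/250
P(A∩B) = 67/250
Equal ✓ → Independent

Yes, independent


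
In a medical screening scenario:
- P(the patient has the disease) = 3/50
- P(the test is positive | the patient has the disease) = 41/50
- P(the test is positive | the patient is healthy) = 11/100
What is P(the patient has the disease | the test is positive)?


Using Bayes' theorem:
P(A|B) = P(B|A)·P(A) / P(B)

P(the test is positive) = 41/50 × 3/50 + 11/100 × 47/50
= 123/2500 + 517/5000 = 763/5000

P(the patient has the disease|the test is positive) = (123/2500) / (763/5000) = 246/763

P(the patient has the disease|the test is positive) = 246/763 ≈ 32.24%


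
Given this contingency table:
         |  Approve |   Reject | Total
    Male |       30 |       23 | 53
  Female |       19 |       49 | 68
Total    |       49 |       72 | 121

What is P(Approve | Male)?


P(Approve | Male) = 30/(30+23) = 30/53

P(Approve|Male) = 30/53 ≈ 56.60%


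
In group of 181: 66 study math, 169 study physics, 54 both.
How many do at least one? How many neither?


|A∪B| = 66+169-54 = 181
Neither = 181-181 = 0

At least one: 181; Neither: 0


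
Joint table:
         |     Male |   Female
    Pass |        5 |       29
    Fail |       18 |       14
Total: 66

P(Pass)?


P(Pass) = (5+29)/66 = 34/66 = 17/33

P(Pass) = 17/33 ≈ 51.52%


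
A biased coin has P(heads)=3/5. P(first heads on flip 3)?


Geometric: P(X=3) = (1-p)^(k-1)×p = (2/5)^2×3/5 = 12/125

P(X=3) = 12/125 ≈ 9.60%


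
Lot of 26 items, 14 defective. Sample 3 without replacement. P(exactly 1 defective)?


Hypergeometric: C(14,1)×C(12,2)/C(26,3)
= 14×66/2600 = 231/650

P(X=1) = 231/650 ≈ 35.54%


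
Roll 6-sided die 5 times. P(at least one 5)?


P(no 5)^5 = (5/6)^5 = 3125/7776
P(≥1) = 1 - 3125/7776 = 4651/7776

P = 4651/7776 ≈ 59.81%


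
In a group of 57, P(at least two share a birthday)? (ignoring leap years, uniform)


P(all different) = Π(365-i)/365 for i=0..56
= 0.009878
P(match) = 1 - 0.009878 = 0.990122

P ≈ 0.9901 ≈ 99.01%


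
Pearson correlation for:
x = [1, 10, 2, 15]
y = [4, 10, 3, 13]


n=4, Σx=28, Σy=30, Σxy=305, Σx²=330, Σy²=294
r = (4×305 - 28×30)/√((4×330 - 28²)(4×294 - 30²))
= 380/√(536×276) = 380/√147936 ≈ 380/384.6245 ≈ 0.9880

r ≈ 0.9880


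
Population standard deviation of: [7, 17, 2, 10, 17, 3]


Mean = 56/6 = 28/3
  (7-28/3)²=49/9
  (17-28/3)²=529/9
  (2-28/3)²=484/9
  (10-28/3)²=4/9
  (17-28/3)²=529/9
  (3-28/3)²=361/9
Σ(x-μ)² = 652/3
σ² = (652/3)/6 = 326/9

σ = √(326/9) ≈ 6.0185


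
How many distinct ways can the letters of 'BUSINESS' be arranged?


Letters: 8, freq: {'B': 1, 'U': 1, 'S': 3, 'I': 1, 'N': 1, 'E': 1}
8!/(1!×1!×3!×1!×1!×1!) = 40320/6 = 6720

6720


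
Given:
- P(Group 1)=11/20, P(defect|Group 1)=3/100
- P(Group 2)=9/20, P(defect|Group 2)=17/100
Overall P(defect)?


P(B) = Σ P(B|Aᵢ)×P(Aᵢ)
  3/100×11/20 = 33/2000
  17/100×9/20 = 153/2000
Sum = 93/1000

P(defect) = 93/1000 ≈ 9.30%


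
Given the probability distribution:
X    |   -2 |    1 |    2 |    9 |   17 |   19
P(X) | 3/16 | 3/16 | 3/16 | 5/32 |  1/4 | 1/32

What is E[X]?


E[X] = Σ x·P(X=x)
= (-2)×(3/16) + (1)×(3/16) + (2)×(3/16) + (9)×(5/32) + (17)×(1/4) + (19)×(1/32)
= 103/16

E[X] = 103/16


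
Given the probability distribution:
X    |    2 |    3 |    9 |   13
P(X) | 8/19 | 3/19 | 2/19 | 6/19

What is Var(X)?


E[X] = 121/19
E[X²] = 65
Var(X) = E[X²] - (E[X])² = 65 - 14641/361 = 8824/361

Var(X) = 8824/361 ≈ 24.4432


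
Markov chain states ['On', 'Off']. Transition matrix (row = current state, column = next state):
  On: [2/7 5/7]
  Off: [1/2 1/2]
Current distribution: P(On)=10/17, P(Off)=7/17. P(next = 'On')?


P(next=On) = Σᵢ P(now=i)×P(i→On)
= 10/17×2/7 + 7/17×1/2
= 20/119 + 7/34 = 89/238

P = 89/238 ≈ 0.3739


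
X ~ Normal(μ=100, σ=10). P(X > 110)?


z = (110-100)/10 = 1.0
P(X > 110) = 1 - P(Z ≤ 1.0) = 1 - 0.8413 = 0.1587

P(X > 110) ≈ 0.1587


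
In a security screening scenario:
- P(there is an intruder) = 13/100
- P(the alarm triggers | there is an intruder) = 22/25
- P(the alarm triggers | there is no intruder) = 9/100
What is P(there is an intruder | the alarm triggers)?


Using Bayes' theorem:
P(A|B) = P(B|A)·P(A) / P(B)

P(the alarm triggers) = 22/25 × 13/100 + 9/100 × 87/100
= 143/1250 + 783/10000 = 1927/10000

P(there is an intruder|the alarm triggers) = (143/1250) / (1927/10000) = 1144/1927

P(there is an intruder|the alarm triggers) = 1144/1927 ≈ 59.37%


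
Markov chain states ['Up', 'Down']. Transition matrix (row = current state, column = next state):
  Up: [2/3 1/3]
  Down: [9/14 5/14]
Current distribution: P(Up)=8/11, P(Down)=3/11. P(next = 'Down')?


P(next=Down) = Σᵢ P(now=i)×P(i→Down)
= 8/11×1/3 + 3/11×5/14
= 8/33 + 15/154 = 157/462

P = 157/462 ≈ 0.3398


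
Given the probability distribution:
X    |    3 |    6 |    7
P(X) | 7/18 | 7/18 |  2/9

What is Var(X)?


E[X] = 91/18
E[X²] = 511/18
Var(X) = E[X²] - (E[X])² = 511/18 - 8281/324 = 917/324

Var(X) = 917/324 ≈ 2.8302


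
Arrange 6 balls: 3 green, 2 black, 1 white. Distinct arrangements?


6!/(3!×2!×1!) = 60

60


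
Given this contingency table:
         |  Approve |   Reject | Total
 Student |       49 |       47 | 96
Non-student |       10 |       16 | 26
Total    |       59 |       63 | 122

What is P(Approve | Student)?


P(Approve | Student) = 49/(49+47) = 49/96

P(Approve|Student) = 49/96 ≈ 51.04%


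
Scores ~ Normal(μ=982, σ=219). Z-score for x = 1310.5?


z = (x - μ)/σ = (1310.5 - 982)/219 = 1.5

z = 1.5


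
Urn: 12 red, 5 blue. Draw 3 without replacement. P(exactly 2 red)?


Hypergeometric: C(12,2)×C(5,1)/C(17,3)
= 66×5/680 = 33/68

P(X=2) = 33/68 ≈ 48.53%


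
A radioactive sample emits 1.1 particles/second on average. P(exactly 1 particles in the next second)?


Poisson(λ=1.1): P(X=1) = e^(-λ)×λ^k/k!
= e^(-1.1) × 1.1^1 / 1!
≈ 0.3328710837 × 1.1 / 1 ≈ 0.366158

P(X=1) ≈ 0.366158 ≈ 36.62%


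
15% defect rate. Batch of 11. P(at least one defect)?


P(all good) = (17/20)^11 = 34271896307633/204800000000000
P(≥1 defect) = 170528103692367/204800000000000

P = 170528103692367/204800000000000 ≈ 83.27%


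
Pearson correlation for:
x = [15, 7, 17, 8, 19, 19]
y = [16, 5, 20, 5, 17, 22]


n=6, Σx=85, Σy=85, Σxy=1396, Σx²=1349, Σy²=1479
r = (6×1396 - 85×85)/√((6×1349 - 85²)(6×1479 - 85²))
= 1151/√(869×1649) = 1151/√1432981 ≈ 1151/1197.0718 ≈ 0.9615

r ≈ 0.9615


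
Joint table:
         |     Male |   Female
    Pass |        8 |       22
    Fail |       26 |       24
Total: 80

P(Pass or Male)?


P(Pass∨Male) = P(Pass) + P(Male) - P(Pass∧Male)
= (30 + 34 - 8)/80 = 56/80 = 7/10

P = 7/10 ≈ 70.00%


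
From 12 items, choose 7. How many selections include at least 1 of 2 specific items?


Complement: C(12,7) - C(10,7) = 792 - 120 = 672

672


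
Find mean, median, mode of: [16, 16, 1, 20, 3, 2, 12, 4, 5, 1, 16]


Sorted: [1, 1, 2, 3, 4, 5, 12, 16, 16, 16, 20]
Mean = 96/11
Median = 5
Freq: {16: 3, 1: 2, 20: 1, 3: 1, 2: 1, 12: 1, 4: 1, 5: 1}
Mode: [16]

Mean=96/11, Median=5, Mode=16


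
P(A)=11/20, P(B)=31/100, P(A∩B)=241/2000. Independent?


P(A)×P(B) = 341/2000
P(A∩B) = 241/2000
Not equal → NOT independent

No, not independent


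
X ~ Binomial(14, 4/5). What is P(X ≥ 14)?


P(X ≥ 14) = Σ P(X=i) for i=14..14
P(X=14) = 268435456/6103515625
Sum = 268435456/6103515625

P(X ≥ 14) = 268435456/6103515625 ≈ 4.40%


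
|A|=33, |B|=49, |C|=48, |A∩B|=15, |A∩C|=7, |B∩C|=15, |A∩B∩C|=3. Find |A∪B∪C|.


|A∪B∪C| = 33+49+48-15-7-15+3 = 96

|A∪B∪C| = 96


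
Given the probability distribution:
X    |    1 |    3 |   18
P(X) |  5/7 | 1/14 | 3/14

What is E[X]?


E[X] = Σ x·P(X=x)
= (1)×(5/7) + (3)×(1/14) + (18)×(3/14)
= 67/14

E[X] = 67/14


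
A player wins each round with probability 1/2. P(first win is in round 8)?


Geometric: P(X=8) = (1-p)^(k-1)×p = (1/2)^7×1/2 = 1/256

P(X=8) = 1/256 ≈ 0.39%


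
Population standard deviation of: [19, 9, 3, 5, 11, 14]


Mean = 61/6
  (19-61/6)²=2809/36
  (9-61/6)²=49/36
  (3-61/6)²=1849/36
  (5-61/6)²=961/36
  (11-61/6)²=25/36
  (14-61/6)²=529/36
Σ(x-μ)² = 1037/6
σ² = (1037/6)/6 = 1037/36

σ = √(1037/36) ≈ 5.3671


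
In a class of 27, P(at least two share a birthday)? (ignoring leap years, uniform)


P(all different) = Π(365-i)/365 for i=0..26
= 0.373141
P(match) = 1 - 0.373141 = 0.626859

P ≈ 0.6269 ≈ 62.69%


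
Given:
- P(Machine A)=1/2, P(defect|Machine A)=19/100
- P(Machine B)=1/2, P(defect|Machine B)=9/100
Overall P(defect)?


P(B) = Σ P(B|Aᵢ)×P(Aᵢ)
  19/100×1/2 = 19/200
  9/100×1/2 = 9/200
Sum = 7/50

P(defect) = 7/50 ≈ 14.00%


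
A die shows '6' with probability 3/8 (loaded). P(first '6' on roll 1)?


Geometric: P(X=1) = (1-p)^(k-1)×p = (5/8)^0×3/8 = 3/8

P(X=1) = 3/8 ≈ 37.50%


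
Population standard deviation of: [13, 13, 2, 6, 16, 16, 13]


Mean = 79/7
  (13-79/7)²=144/49
  (13-79/7)²=144/49
  (2-79/7)²=4225/49
  (6-79/7)²=1369/49
  (16-79/7)²=1089/49
  (16-79/7)²=1089/49
  (13-79/7)²=144/49
Σ(x-μ)² = 1172/7
σ² = (1172/7)/7 = 1172/49

σ = √(1172/49) ≈ 4.8906


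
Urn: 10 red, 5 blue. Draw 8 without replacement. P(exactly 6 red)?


Hypergeometric: C(10,6)×C(5,2)/C(15,8)
= 210×10/6435 = 140/429

P(X=6) = 140/429 ≈ 32.63%


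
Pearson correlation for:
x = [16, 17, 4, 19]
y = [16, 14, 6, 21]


n=4, Σx=56, Σy=57, Σxy=917, Σx²=922, Σy²=929
r = (4×917 - 56×57)/√((4×922 - 56²)(4×929 - 57²))
= 476/√(552×467) = 476/√257784 ≈ 476/507.7243 ≈ 0.9375

r ≈ 0.9375


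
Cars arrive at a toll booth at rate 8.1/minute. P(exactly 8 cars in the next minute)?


Poisson(λ=8.1): P(X=8) = e^(-λ)×λ^k/k!
= e^(-8.1) × 8.1^8 / 8!
≈ 0.0003035391381 × 18530201.8885 / 40320 ≈ 0.139500

P(X=8) ≈ 0.139500 ≈ 13.95%


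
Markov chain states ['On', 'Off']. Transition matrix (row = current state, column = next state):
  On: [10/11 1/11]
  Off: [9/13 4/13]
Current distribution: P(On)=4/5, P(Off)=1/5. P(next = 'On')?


P(next=On) = Σᵢ P(now=i)×P(i→On)
= 4/5×10/11 + 1/5×9/13
= 8/11 + 9/65 = 619/715

P = 619/715 ≈ 0.8657


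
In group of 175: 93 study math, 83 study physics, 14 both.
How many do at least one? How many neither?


|A∪B| = 93+83-14 = 162
Neither = 175-162 = 13

At least one: 162; Neither: 13


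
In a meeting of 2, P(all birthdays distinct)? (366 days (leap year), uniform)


P(all different) = Π(366-i)/366 for i=0..1
= (366/366)×(365/366)×...×(365/366)
= 0.997268

P ≈ 0.9973 ≈ 99.73%


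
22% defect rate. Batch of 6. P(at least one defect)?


P(all good) = (39/50)^6 = 3518743761/15625000000
P(≥1 defect) = 12106256239/15625000000

P = 12106256239/15625000000 ≈ 77.48%


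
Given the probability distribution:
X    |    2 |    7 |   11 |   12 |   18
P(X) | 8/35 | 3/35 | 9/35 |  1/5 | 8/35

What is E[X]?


E[X] = Σ x·P(X=x)
= (2)×(8/35) + (7)×(3/35) + (11)×(9/35) + (12)×(1/5) + (18)×(8/35)
= 52/5

E[X] = 52/5


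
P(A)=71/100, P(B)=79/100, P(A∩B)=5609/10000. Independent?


P(A)×P(B) = 5609/10000
P(A∩B) = 5609/10000
Equal ✓ → Independent

Yes, independent


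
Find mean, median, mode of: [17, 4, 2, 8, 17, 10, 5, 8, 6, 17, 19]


Sorted: [2, 4, 5, 6, 8, 8, 10, 17, 17, 17, 19]
Mean = 113/11
Median = 8
Freq: {17: 3, 4: 1, 2: 1, 8: 2, 10: 1, 5: 1, 6: 1, 19: 1}
Mode: [17]

Mean=113/11, Median=8, Mode=17


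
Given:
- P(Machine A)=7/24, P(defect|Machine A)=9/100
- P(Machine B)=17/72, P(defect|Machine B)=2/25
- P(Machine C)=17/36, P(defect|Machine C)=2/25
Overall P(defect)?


P(B) = Σ P(B|Aᵢ)×P(Aᵢ)
  9/100×7/24 = 21/800
  2/25×17/72 = 17/900
  2/25×17/36 = 17/450
Sum = 199/2400

P(defect) = 199/2400 ≈ 8.29%


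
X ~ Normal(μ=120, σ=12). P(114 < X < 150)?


z₁=(114-120)/12=-0.5, z₂=(150-120)/12=2.5
P = Φ(2.5) - Φ(-0.5) = 0.993790 - 0.308538 = 0.685252 ≈ 0.6853

P(114 < X < 150) ≈ 0.6853


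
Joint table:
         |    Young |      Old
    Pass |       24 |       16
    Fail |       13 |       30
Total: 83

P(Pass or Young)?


P(Pass∨Young) = P(Pass) + P(Young) - P(Pass∧Young)
= (40 + 37 - 24)/83 = 53/83

P = 53/83 ≈ 63.86%


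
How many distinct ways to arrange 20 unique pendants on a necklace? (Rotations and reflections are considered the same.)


Free circular arrangements: rotations and reflections both identified.
(n-1)!/2 = 19!/2 = 121645100408832000/2 = 60822550204416000

60822550204416000


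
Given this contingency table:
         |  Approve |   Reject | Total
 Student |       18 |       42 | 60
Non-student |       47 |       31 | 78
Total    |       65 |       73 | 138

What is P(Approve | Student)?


P(Approve | Student) = 18/(18+42) = 18/60 = 3/10

P(Approve|Student) = 3/10 ≈ 30.00%


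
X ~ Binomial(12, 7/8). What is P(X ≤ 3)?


P(X ≤ 3) = Σ P(X=i) for i=0..3
P(X=0) = 1/68719476736
P(X=1) = 21/17179869184
P(X=2) = 1617/34359738368
P(X=3) = 18865/17179869184
Sum = 78779/68719476736

P(X ≤ 3) = 78779/68719476736 ≈ 0.00%


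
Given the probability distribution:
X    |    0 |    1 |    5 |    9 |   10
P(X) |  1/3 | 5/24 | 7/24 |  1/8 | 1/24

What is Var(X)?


E[X] = 77/24
E[X²] = 523/24
Var(X) = E[X²] - (E[X])² = 523/24 - 5929/576 = 6623/576

Var(X) = 6623/576 ≈ 11.4983


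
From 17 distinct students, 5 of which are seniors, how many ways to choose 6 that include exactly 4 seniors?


Choose 4 of the 5 seniors and 2 of the other 12 students:
C(5,4)×C(12,2) = 5×66 = 330

330


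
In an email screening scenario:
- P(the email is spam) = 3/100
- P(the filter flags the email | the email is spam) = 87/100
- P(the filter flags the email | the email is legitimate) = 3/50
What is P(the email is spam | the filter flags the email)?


Using Bayes' theorem:
P(A|B) = P(B|A)·P(A) / P(B)

P(the filter flags the email) = 87/100 × 3/100 + 3/50 × 97/100
= 261/10000 + 291/5000 = 843/10000

P(the email is spam|the filter flags the email) = (261/10000) / (843/10000) = 87/281

P(the email is spam|the filter flags the email) = 87/281 ≈ 30.96%


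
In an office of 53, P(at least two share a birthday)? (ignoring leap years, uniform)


P(all different) = Π(365-i)/365 for i=0..52
= 0.018862
P(match) = 1 - 0.018862 = 0.981138

P ≈ 0.9811 ≈ 98.11%


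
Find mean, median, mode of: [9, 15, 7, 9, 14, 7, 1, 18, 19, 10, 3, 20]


Sorted: [1, 3, 7, 7, 9, 9, 10, 14, 15, 18, 19, 20]
Mean = 132/12 = 11
Median = 19/2
Freq: {9: 2, 15: 1, 7: 2, 14: 1, 1: 1, 18: 1, 19: 1, 10: 1, 3: 1, 20: 1}
Mode: [7, 9]

Mean=11, Median=19/2, Mode=[7, 9]


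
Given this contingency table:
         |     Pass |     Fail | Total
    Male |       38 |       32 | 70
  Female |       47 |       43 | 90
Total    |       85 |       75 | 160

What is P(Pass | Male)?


P(Pass | Male) = 38/(38+32) = 38/70 = 19/35

P(Pass|Male) = 19/35 ≈ 54.29%


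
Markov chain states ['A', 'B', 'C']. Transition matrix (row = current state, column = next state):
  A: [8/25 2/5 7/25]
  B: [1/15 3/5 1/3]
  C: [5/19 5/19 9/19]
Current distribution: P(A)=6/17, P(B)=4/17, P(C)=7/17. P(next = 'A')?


P(next=A) = Σᵢ P(now=i)×P(i→A)
= 6/17×8/25 + 4/17×1/15 + 7/17×5/19
= 48/425 + 4/255 + 35/323 = 5741/24225

P = 5741/24225 ≈ 0.2370


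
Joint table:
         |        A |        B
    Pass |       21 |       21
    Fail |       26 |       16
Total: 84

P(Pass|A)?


P(Pass|A) = 21/(21+26) = 21/47

P = 21/47 ≈ 44.68%


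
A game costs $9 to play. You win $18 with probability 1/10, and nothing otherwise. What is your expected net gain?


E[gain] = (18-9)×1/10 + (-9)×9/10
= 9/10 - 81/10 = -36/5

Expected net gain = $-36/5 ≈ $-7.20


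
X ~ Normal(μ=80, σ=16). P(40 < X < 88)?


z₁=(40-80)/16=-2.5, z₂=(88-80)/16=0.5
P = Φ(0.5) - Φ(-2.5) = 0.691462 - 0.006210 = 0.685252 ≈ 0.6853

P(40 < X < 88) ≈ 0.6853


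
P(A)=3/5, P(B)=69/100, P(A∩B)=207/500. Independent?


P(A)×P(B) = 207/500
P(A∩B) = 207/500
Equal ✓ → Independent

Yes, independent


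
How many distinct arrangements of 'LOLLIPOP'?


Letters: 8, freq: {'L': 3, 'O': 2, 'I': 1, 'P': 2}
8!/(3!×2!×1!×2!) = 40320/24 = 1680

1680


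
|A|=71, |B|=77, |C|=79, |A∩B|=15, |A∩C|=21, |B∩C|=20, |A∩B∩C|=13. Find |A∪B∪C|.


|A∪B∪C| = 71+77+79-15-21-20+13 = 184

|A∪B∪C| = 184


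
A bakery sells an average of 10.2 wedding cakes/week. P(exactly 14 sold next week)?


Poisson(λ=10.2): P(X=14) = e^(-λ)×λ^k/k!
= e^(-10.2) × 10.2^14 / 14!
≈ 3.717031868e-05 × 1.31947876306e+14 / 87178291200 ≈ 0.056259

P(X=14) ≈ 0.056259 ≈ 5.63%


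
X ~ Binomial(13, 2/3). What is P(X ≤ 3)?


P(X ≤ 3) = Σ P(X=i) for i=0..3
P(X=0) = 1/1594323
P(X=1) = 26/1594323
P(X=2) = 104/531441
P(X=3) = 2288/1594323
Sum = 2627/1594323

P(X ≤ 3) = 2627/1594323 ≈ 0.16%


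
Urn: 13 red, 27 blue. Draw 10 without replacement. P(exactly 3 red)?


Hypergeometric: C(13,3)×C(27,7)/C(40,10)
= 286×888030/847660528 = 444015/1481924

P(X=3) = 444015/1481924 ≈ 29.96%


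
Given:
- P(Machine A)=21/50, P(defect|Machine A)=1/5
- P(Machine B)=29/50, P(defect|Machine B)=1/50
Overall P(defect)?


P(B) = Σ P(B|Aᵢ)×P(Aᵢ)
  1/5×21/50 = 21/250
  1/50×29/50 = 29/2500
Sum = 239/2500

P(defect) = 239/2500 ≈ 9.56%


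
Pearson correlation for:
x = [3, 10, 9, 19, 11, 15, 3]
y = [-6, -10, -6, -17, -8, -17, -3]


n=7, Σx=70, Σy=-67, Σxy=-847, Σx²=906, Σy²=823
r = (7×(-847) - 70×(-67))/√((7×906 - 70²)(7×823 - (-67)²))
= -1239/√(1442×1272) = -1239/√1834224 ≈ -1239/1354.3353 ≈ -0.9148

r ≈ -0.9148


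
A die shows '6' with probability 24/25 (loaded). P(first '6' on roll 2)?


Geometric: P(X=2) = (1-p)^(k-1)×p = (1/25)^1×24/25 = 24/625

P(X=2) = 24/625 ≈ 3.84%


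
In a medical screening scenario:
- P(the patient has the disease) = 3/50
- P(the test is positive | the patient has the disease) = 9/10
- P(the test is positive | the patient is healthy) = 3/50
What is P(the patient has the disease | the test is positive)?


Using Bayes' theorem:
P(A|B) = P(B|A)·P(A) / P(B)

P(the test is positive) = 9/10 × 3/50 + 3/50 × 47/50
= 27/500 + 141/2500 = 69/625

P(the patient has the disease|the test is positive) = (27/500) / (69/625) = 45/92

P(the patient has the disease|the test is positive) = 45/92 ≈ 48.91%


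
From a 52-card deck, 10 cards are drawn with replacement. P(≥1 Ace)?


P(not a Ace) = 48/52 = 12/13
P(none in 10 draws) = (12/13)^10 = 61917364224/137858491849
P(≥1 Ace) = 1 - 61917364224/137858491849 = 75941127625/137858491849

P = 75941127625/137858491849 ≈ 55.09%
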